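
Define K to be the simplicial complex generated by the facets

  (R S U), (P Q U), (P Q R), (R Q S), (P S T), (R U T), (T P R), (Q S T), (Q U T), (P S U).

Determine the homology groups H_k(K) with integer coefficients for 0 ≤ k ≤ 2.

H_0 ≅ Z,  H_1 ≅ Z/2,  H_2 = 0.

Fix the vertex order P < Q < R < S < T < U and write every simplex with vertices in increasing order. Then dim K = 2 and the simplices of K are:

  0-simplices (6): P, Q, R, S, T, U
  1-simplices (15): PQ, PR, PS, PT, PU, QR, QS, QT, QU, RS, RT, RU, ST, SU, TU
  2-simplices (10): PQR, PQU, PRT, PST, PSU, QRS, QST, QTU, RSU, RTU

Hence C_0 ≅ Z^6, C_1 ≅ Z^15, C_2 ≅ Z^10.

∂_1: C_1 → C_0 maps an edge to its endpoints' difference, ∂[p,q] = q − p.
The 6×15 boundary matrix has rank 5 and Smith normal form diag(1,1,1,1,1).

∂_2: C_2 → C_1 acts by ∂[p,q,r] = [q,r] − [p,r] + [p,q]. For instance
  ∂PSU = SU − PU + PS,
  ∂RTU = TU − RU + RT.
As a 15×10 matrix over Z this has rank 10, with invariant factors (1,1,1,1,1,1,1,1,1,2).

Reading off H_k = ker ∂_k / im ∂_{k+1}:

  H_0: rank C_0 − rank ∂_1 = 6 − 5 = 1, and the invariant factors of ∂_1 are all 1, so H_0 = Z.
  H_1: rank ker ∂_1 − rank ∂_2 = (15 − 5) − 10 = 0, and ∂_2 has invariant factor 2 > 1, so H_1 = Z/2.
  H_2: rank ker ∂_2 − rank ∂_3 = (10 − 10) − 0 = 0, and there is no ∂_3, so H_2 = 0.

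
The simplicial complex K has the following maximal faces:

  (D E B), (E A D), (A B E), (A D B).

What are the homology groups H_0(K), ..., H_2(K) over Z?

H_0 ≅ Z,  H_1 = 0,  H_2 ≅ Z.

We work with the vertex ordering A < B < D < E. The simplices of K, each written with vertices in increasing order, are:

  0-simplices (4): A, B, D, E
  1-simplices (6): AB, AD, AE, BD, BE, DE
  2-simplices (4): ABD, ABE, ADE, BDE

giving chain groups C_0 ≅ Z^4, C_1 ≅ Z^6, C_2 ≅ Z^4.

The boundary map ∂_1: C_1 → C_0 is given by ∂[p,q] = [q] − [p]. For instance
  ∂BD = D − B.
As a 4×6 matrix over Z this has rank 3, with invariant factors (1,1,1).

The boundary map ∂_2: C_2 → C_1 acts by ∂[p,q,r] = [q,r] − [p,r] + [p,q]. For instance
  ∂BDE = DE − BE + BD,
  ∂ADE = DE − AE + AD.
As a 6×4 matrix over Z this has rank 3, with invariant factors (1,1,1).

Computing H_k = (kernel of ∂_k) / (image of ∂_{k+1}):

  H_0: rank C_0 − rank ∂_1 = 4 − 3 = 1, and the invariant factors of ∂_1 are all 1, so H_0 = Z.
  H_1: rank ker ∂_1 − rank ∂_2 = (6 − 3) − 3 = 0, and the invariant factors of ∂_2 are all 1, so H_1 = 0.
  H_2: rank ker ∂_2 − rank ∂_3 = (4 − 3) − 0 = 1, and there is no ∂_3, so H_2 = Z.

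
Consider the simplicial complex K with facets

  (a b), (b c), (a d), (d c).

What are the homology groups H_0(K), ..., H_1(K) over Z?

Take the total order a < b < c < d on the vertex set. Then K (dimension 1) consists of the simplices:

  0-simplices (4): a, b, c, d
  1-simplices (4): ab, ad, bc, cd

so the chain groups are C_0 ≅ Z^4, C_1 ≅ Z^4.

∂_1: C_1 → C_0 sends each edge [p,q] (with p < q) to q − p.
This gives a 4×4 integer matrix of rank 3; reducing to Smith normal form yields diagonal entries (1,1,1).

Computing H_k = (kernel of ∂_k) / (image of ∂_{k+1}):

  H_0: rank C_0 − rank ∂_1 = 4 − 3 = 1, and the invariant factors of ∂_1 are all 1, so H_0 = Z.
  H_1: rank ker ∂_1 − rank ∂_2 = (4 − 3) − 0 = 1, and there is no ∂_2, so H_1 = Z.

As a check, the Euler characteristic is 4 − 4 = 0, which agrees with 1 − 1 = 0.

H_0 ≅ Z,  H_1 ≅ Z.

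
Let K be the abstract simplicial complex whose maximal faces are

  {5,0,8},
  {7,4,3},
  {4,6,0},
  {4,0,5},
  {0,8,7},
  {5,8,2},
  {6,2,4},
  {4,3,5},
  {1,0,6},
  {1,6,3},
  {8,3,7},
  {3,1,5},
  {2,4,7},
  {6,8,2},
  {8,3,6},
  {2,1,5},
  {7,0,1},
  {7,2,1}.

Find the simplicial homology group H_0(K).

K has 9 vertices, 27 edges, 18 triangles.
rank ∂_0 = 0, rank ∂_1 = 8 ⇒ b_0 = 9 − 0 − 8 = 1; all invariant factors of ∂_1 are 1 so no torsion. So H_0 = Z.

H_0 = Z.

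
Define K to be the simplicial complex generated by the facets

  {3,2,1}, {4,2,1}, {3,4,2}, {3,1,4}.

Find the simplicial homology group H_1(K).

H_1 ≅ 0.

Take the total order 1 < 2 < 3 < 4 on the vertex set. Then K (dimension 2) consists of the simplices:

  0-simplices (4): [1], [2], [3], [4]
  1-simplices (6): [1,2], [1,3], [1,4], [2,3], [2,4], [3,4]
  2-simplices (4): [1,2,3], [1,2,4], [1,3,4], [2,3,4]

Hence C_0 ≅ Z^4, C_1 ≅ Z^6, C_2 ≅ Z^4.

Boundary ∂_1: C_1 → C_0 maps an edge to its endpoints' difference, ∂[p,q] = q − p.
As a 4×6 matrix over Z this has rank 3, with invariant factors (1,1,1).

The boundary map ∂_2: C_2 → C_1 acts by ∂[p,q,r] = [q,r] − [p,r] + [p,q]. For instance
  ∂[1,2,4] = [2,4] − [1,4] + [1,2],
  ∂[1,3,4] = [3,4] − [1,4] + [1,3].
As a 6×4 matrix over Z this has rank 3, with invariant factors (1,1,1).

From H_k ≅ ker(∂_k) / im(∂_{k+1}) we obtain:

  H_1: rank ker ∂_1 − rank ∂_2 = (6 − 3) − 3 = 0, and the invariant factors of ∂_2 are all 1, so H_1 = 0.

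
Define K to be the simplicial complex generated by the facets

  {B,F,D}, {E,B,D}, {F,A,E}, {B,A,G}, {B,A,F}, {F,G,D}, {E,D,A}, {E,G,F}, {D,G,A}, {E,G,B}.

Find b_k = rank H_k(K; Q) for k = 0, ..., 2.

b_0 = 1, b_1 = 0, b_2 = 0.

Order the vertices as A < B < D < E < F < G. Listing each simplex with vertices in this order, K has dimension 2 with simplices:

  0-simplices (6): A, B, D, E, F, G
  1-simplices (15): AB, AD, AE, AF, AG, BD, BE, BF, BG, DE, DF, DG, EF, EG, FG
  2-simplices (10): ABF, ABG, ADE, ADG, AEF, BDE, BDF, BEG, DFG, EFG

Hence C_0 ≅ Z^6, C_1 ≅ Z^15, C_2 ≅ Z^10.

∂_1: C_1 → C_0 sends each edge [p,q] (with p < q) to q − p.
The resulting 6×15 matrix has rank 5, and its Smith normal form has invariant factors (1,1,1,1,1).

∂_2: C_2 → C_1 maps a triangle to the signed sum of its edges. For instance
  ∂EFG = FG − EG + EF,
  ∂ADG = DG − AG + AD.
The 15×10 boundary matrix has rank 10 and Smith normal form diag(1,1,1,1,1,1,1,1,1,2).

From H_k ≅ ker(∂_k) / im(∂_{k+1}) we obtain:

  H_0: rank C_0 − rank ∂_1 = 6 − 5 = 1, and the invariant factors of ∂_1 are all 1, so H_0 ≅ Z.
  H_1: rank ker ∂_1 − rank ∂_2 = (15 − 5) − 10 = 0, and ∂_2 has invariant factor 2 > 1, so H_1 ≅ Z/2Z.
  H_2: rank ker ∂_2 − rank ∂_3 = (10 − 10) − 0 = 0, and there is no ∂_3, so H_2 ≅ 0.

Hence the Betti numbers are b_0 = 1, b_1 = 0, b_2 = 0.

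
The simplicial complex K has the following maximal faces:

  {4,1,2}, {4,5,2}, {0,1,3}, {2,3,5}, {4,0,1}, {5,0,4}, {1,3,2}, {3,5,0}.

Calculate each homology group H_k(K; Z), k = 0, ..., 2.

Order the vertices as 0 < 1 < 2 < 3 < 4 < 5. Listing each simplex with vertices in this order, K has dimension 2 with simplices:

  0-simplices (6): [0], [1], [2], [3], [4], [5]
  1-simplices (12): [0,1], [0,3], [0,4], [0,5], [1,2], [1,3], [1,4], [2,3], [2,4], [2,5], [3,5], [4,5]
  2-simplices (8): [0,1,3], [0,1,4], [0,3,5], [0,4,5], [1,2,3], [1,2,4], [2,3,5], [2,4,5]

Hence C_0 ≅ Z^6, C_1 ≅ Z^12, C_2 ≅ Z^8.

∂_1: C_1 → C_0 sends each edge [p,q] (with p < q) to q − p.
This gives a 6×12 integer matrix of rank 5; reducing to Smith normal form yields diagonal entries (1,1,1,1,1).

∂_2: C_2 → C_1 acts by ∂[p,q,r] = [q,r] − [p,r] + [p,q]. For instance
  ∂[2,4,5] = [4,5] − [2,5] + [2,4],
  ∂[0,4,5] = [4,5] − [0,5] + [0,4].
The 12×8 boundary matrix has rank 7 and Smith normal form diag(1,1,1,1,1,1,1).

Now H_k = ker ∂_k / im ∂_{k+1}, so:

  H_0: rank C_0 − rank ∂_1 = 6 − 5 = 1, and the invariant factors of ∂_1 are all 1, so H_0 ≅ Z.
  H_1: rank ker ∂_1 − rank ∂_2 = (12 − 5) − 7 = 0, and the invariant factors of ∂_2 are all 1, so H_1 ≅ 0.
  H_2: rank ker ∂_2 − rank ∂_3 = (8 − 7) − 0 = 1, and there is no ∂_3, so H_2 ≅ Z.

As a check, the Euler characteristic is 6 − 12 + 8 = 2, which agrees with 1 − 0 + 1 = 2.
(K is a triangulation of the 2-sphere S^2.)

H_0 ≅ Z,  H_1 = 0,  H_2 ≅ Z.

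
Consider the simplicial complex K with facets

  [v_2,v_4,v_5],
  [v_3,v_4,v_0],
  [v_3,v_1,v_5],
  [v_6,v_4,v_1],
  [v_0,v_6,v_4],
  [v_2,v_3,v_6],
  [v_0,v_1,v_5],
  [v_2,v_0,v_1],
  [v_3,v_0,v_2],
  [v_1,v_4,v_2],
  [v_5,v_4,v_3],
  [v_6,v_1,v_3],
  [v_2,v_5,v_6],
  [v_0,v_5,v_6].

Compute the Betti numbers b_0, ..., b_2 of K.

b_0 = 1, b_1 = 2, b_2 = 1.

Take the total order v_0 < v_1 < v_2 < v_3 < v_4 < v_5 < v_6 on the vertex set. Then K (dimension 2) consists of the simplices:

  0-simplices (7): [v_0], [v_1], [v_2], [v_3], [v_4], [v_5], [v_6]
  1-simplices (21): (21 of them)
  2-simplices (14): (14 of them)

giving chain groups C_0 ≅ Z^7, C_1 ≅ Z^21, C_2 ≅ Z^14.

Boundary ∂_1: C_1 → C_0 is given by ∂[p,q] = [q] − [p].
This gives a 7×21 integer matrix of rank 6; reducing to Smith normal form yields diagonal entries (1,1,1,1,1,1).

Boundary ∂_2: C_2 → C_1 maps a triangle to the signed sum of its edges. For instance
  ∂[v_0,v_5,v_6] = [v_5,v_6] − [v_0,v_6] + [v_0,v_5],
  ∂[v_0,v_4,v_6] = [v_4,v_6] − [v_0,v_6] + [v_0,v_4].
As a 21×14 matrix over Z this has rank 13, with invariant factors (1,1,1,1,1,1,1,1,1,1,1,1,1).

Reading off H_k = ker ∂_k / im ∂_{k+1}:

  H_0: rank C_0 − rank ∂_1 = 7 − 6 = 1, and the invariant factors of ∂_1 are all 1, so H_0 = Z.
  H_1: rank ker ∂_1 − rank ∂_2 = (21 − 6) − 13 = 2, and the invariant factors of ∂_2 are all 1, so H_1 = Z^2.
  H_2: rank ker ∂_2 − rank ∂_3 = (14 − 13) − 0 = 1, and there is no ∂_3, so H_2 = Z.

As a check, the Euler characteristic is 7 − 21 + 14 = 0, which agrees with 1 − 2 + 1 = 0.
(K is a triangulation of the torus T^2.)

Hence the Betti numbers are b_0 = 1, b_1 = 2, b_2 = 1.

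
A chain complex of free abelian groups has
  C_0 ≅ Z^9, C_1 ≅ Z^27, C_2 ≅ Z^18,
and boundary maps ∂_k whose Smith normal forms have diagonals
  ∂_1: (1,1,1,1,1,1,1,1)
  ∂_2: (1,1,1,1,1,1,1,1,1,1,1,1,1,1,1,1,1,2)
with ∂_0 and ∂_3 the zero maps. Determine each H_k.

H_0: b_0 = 9 − 0 − 8 = 1; torsion from ∂_1 factors > 1: none. So H_0 = Z.
H_1: b_1 = 27 − 8 − 18 = 1; torsion from ∂_2 factors > 1: [2]. So H_1 = Z ⊕ Z/2.
H_2: b_2 = 18 − 18 − 0 = 0; torsion from ∂_3 factors > 1: none. So H_2 = 0.

H_0 = Z,  H_1 = Z ⊕ Z/2,  H_2 = 0.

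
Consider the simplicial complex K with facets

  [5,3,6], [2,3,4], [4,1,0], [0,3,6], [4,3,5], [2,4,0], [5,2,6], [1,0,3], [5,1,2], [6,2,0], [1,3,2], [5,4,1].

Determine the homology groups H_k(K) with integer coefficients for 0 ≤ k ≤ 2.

H_0 = Z,  H_1 = Z/2Z,  H_2 = 0.

Fix the vertex order 0 < 1 < 2 < 3 < 4 < 5 < 6 and write every simplex with vertices in increasing order. Then dim K = 2 and the simplices of K are:

  0-simplices (7): [0], [1], [2], [3], [4], [5], [6]
  1-simplices (18): [0,1], [0,2], [0,3], [0,4], [0,6], [1,2], [1,3], [1,4], [1,5], [2,3], [2,4], [2,5], [2,6], [3,4], [3,5], [3,6], [4,5], [5,6]
  2-simplices (12): [0,1,3], [0,1,4], [0,2,4], [0,2,6], [0,3,6], [1,2,3], [1,2,5], [1,4,5], [2,3,4], [2,5,6], [3,4,5], [3,5,6]

giving chain groups C_0 ≅ Z^7, C_1 ≅ Z^18, C_2 ≅ Z^12.

∂_1: C_1 → C_0 maps an edge to its endpoints' difference, ∂[p,q] = q − p. For instance
  ∂[2,3] = [3] − [2].
The 7×18 boundary matrix has rank 6 and Smith normal form diag(1,1,1,1,1,1).

∂_2: C_2 → C_1 sends each 2-simplex [p,q,r] to [q,r] − [p,r] + [p,q]. For instance
  ∂[3,4,5] = [4,5] − [3,5] + [3,4],
  ∂[0,1,4] = [1,4] − [0,4] + [0,1].
The 18×12 boundary matrix has rank 12 and Smith normal form diag(1,1,1,1,1,1,1,1,1,1,1,2).

Computing H_k = (kernel of ∂_k) / (image of ∂_{k+1}):

  H_0: rank C_0 − rank ∂_1 = 7 − 6 = 1, and the invariant factors of ∂_1 are all 1, so H_0 ≅ Z.
  H_1: rank ker ∂_1 − rank ∂_2 = (18 − 6) − 12 = 0, and ∂_2 has invariant factor 2 > 1, so H_1 ≅ Z/2Z.
  H_2: rank ker ∂_2 − rank ∂_3 = (12 − 12) − 0 = 0, and there is no ∂_3, so H_2 ≅ 0.

(K is a triangulation of the real projective plane RP^2.)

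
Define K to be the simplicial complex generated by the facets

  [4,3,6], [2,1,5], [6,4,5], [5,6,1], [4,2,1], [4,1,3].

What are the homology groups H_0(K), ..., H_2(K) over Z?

Order the vertices as 1 < 2 < 3 < 4 < 5 < 6. Listing each simplex with vertices in this order, K has dimension 2 with simplices:

  0-simplices (6): [1], [2], [3], [4], [5], [6]
  1-simplices (12): [1,2], [1,3], [1,4], [1,5], [1,6], [2,4], [2,5], [3,4], [3,6], [4,5], [4,6], [5,6]
  2-simplices (6): [1,2,4], [1,2,5], [1,3,4], [1,5,6], [3,4,6], [4,5,6]

Hence C_0 ≅ Z^6, C_1 ≅ Z^12, C_2 ≅ Z^6.

The boundary map ∂_1: C_1 → C_0 sends each edge [p,q] (with p < q) to q − p. For instance
  ∂[2,5] = [5] − [2].
As a 6×12 matrix over Z this has rank 5, with invariant factors (1,1,1,1,1).

Boundary ∂_2: C_2 → C_1 sends each 2-simplex [p,q,r] to [q,r] − [p,r] + [p,q]. For instance
  ∂[3,4,6] = [4,6] − [3,6] + [3,4],
  ∂[1,2,4] = [2,4] − [1,4] + [1,2].
This gives a 12×6 integer matrix of rank 6; reducing to Smith normal form yields diagonal entries (1,1,1,1,1,1).

From H_k ≅ ker(∂_k) / im(∂_{k+1}) we obtain:

  H_0: rank C_0 − rank ∂_1 = 6 − 5 = 1, and the invariant factors of ∂_1 are all 1, so H_0 = Z.
  H_1: rank ker ∂_1 − rank ∂_2 = (12 − 5) − 6 = 1, and the invariant factors of ∂_2 are all 1, so H_1 = Z.
  H_2: rank ker ∂_2 − rank ∂_3 = (6 − 6) − 0 = 0, and there is no ∂_3, so H_2 = 0.

(K is a triangulation of the cylinder S^1 x I.)

H_0 = Z,  H_1 = Z,  H_2 = 0.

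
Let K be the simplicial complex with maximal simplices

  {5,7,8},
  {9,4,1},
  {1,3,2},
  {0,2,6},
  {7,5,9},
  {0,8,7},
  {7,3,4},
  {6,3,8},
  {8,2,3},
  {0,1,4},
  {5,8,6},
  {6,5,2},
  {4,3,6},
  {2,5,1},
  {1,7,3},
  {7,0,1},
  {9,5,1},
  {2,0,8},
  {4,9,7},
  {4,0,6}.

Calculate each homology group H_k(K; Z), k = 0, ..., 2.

H_0 ≅ Z,  H_1 ≅ Z ⊕ Z_2,  H_2 = 0.

Take the total order 0 < 1 < 2 < 3 < 4 < 5 < 6 < 7 < 8 < 9 on the vertex set. Then K (dimension 2) consists of the simplices:

  0-simplices (10): [0], [1], [2], [3], [4], [5], [6], [7], [8], [9]
  1-simplices (30): (30 of them)
  2-simplices (20): (20 of them)

so the chain groups are C_0 ≅ Z^10, C_1 ≅ Z^30, C_2 ≅ Z^20.

Boundary ∂_1: C_1 → C_0 is given by ∂[p,q] = [q] − [p].
The 10×30 boundary matrix has rank 9 and Smith normal form diag(1,1,1,1,1,1,1,1,1).

Boundary ∂_2: C_2 → C_1 maps a triangle to the signed sum of its edges. For instance
  ∂[1,3,7] = [3,7] − [1,7] + [1,3],
  ∂[0,4,6] = [4,6] − [0,6] + [0,4].
The resulting 30×20 matrix has rank 20, and its Smith normal form has invariant factors (1,1,1,1,1,1,1,1,1,1,1,1,1,1,1,1,1,1,1,2).

From H_k ≅ ker(∂_k) / im(∂_{k+1}) we obtain:

  H_0: rank C_0 − rank ∂_1 = 10 − 9 = 1, and the invariant factors of ∂_1 are all 1, so H_0 = Z.
  H_1: rank ker ∂_1 − rank ∂_2 = (30 − 9) − 20 = 1, and ∂_2 has invariant factor 2 > 1, so H_1 = Z ⊕ Z_2.
  H_2: rank ker ∂_2 − rank ∂_3 = (20 − 20) − 0 = 0, and there is no ∂_3, so H_2 = 0.

As a check, the Euler characteristic is 10 − 30 + 20 = 0, which agrees with 1 − 1 + 0 = 0.
(K is a triangulation of the Klein bottle.)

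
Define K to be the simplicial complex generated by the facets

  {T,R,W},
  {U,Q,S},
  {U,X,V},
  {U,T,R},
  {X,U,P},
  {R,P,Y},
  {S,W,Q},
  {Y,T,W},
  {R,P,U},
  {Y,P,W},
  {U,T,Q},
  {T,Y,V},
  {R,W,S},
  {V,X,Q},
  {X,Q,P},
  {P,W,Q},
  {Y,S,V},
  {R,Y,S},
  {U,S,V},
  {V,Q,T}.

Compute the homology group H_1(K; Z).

K has 10 vertices, 30 edges, 20 triangles.
rank ∂_1 = 9, rank ∂_2 = 20 ⇒ b_1 = 30 − 9 − 20 = 1; ∂_2 has invariant factor(s) [2] giving torsion. So H_1 = Z ⊕ Z/2Z.

H_1 ≅ Z ⊕ Z/2Z.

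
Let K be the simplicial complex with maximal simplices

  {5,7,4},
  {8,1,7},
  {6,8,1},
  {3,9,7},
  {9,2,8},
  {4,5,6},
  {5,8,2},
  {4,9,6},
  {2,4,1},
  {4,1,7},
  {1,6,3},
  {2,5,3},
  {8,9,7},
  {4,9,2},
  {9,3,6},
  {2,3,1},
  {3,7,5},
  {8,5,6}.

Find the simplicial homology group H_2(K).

H_2 ≅ Z.

Fix the vertex order 1 < 2 < 3 < 4 < 5 < 6 < 7 < 8 < 9 and write every simplex with vertices in increasing order. Then dim K = 2 and the simplices of K are:

  0-simplices (9): [1], [2], [3], [4], [5], [6], [7], [8], [9]
  1-simplices (27): (27 of them)
  2-simplices (18): [1,2,3], [1,2,4], [1,3,6], [1,4,7], [1,6,8], [1,7,8], [2,3,5], [2,4,9], [2,5,8], [2,8,9], [3,5,7], [3,6,9], [3,7,9], [4,5,6], [4,5,7], [4,6,9], [5,6,8], [7,8,9]

Hence C_0 ≅ Z^9, C_1 ≅ Z^27, C_2 ≅ Z^18.

∂_1: C_1 → C_0 is given by ∂[p,q] = [q] − [p].
The resulting 9×27 matrix has rank 8, and its Smith normal form has invariant factors (1,1,1,1,1,1,1,1).

Boundary ∂_2: C_2 → C_1 maps a triangle to the signed sum of its edges. For instance
  ∂[3,7,9] = [7,9] − [3,9] + [3,7],
  ∂[7,8,9] = [8,9] − [7,9] + [7,8].
As a 27×18 matrix over Z this has rank 17, with invariant factors (1,1,1,1,1,1,1,1,1,1,1,1,1,1,1,1,1).

Now H_k = ker ∂_k / im ∂_{k+1}, so:

  H_2: rank ker ∂_2 − rank ∂_3 = (18 − 17) − 0 = 1, and there is no ∂_3, so H_2 ≅ Z.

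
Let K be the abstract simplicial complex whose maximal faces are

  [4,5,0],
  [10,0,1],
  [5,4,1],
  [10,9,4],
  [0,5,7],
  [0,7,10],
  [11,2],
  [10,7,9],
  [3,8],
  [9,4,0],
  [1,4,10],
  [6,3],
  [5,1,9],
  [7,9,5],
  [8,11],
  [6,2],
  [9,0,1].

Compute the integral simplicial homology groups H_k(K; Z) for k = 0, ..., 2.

H_0 = Z^2,  H_1 = Z ⊕ Z_2,  H_2 = 0.

Take the total order 0 < 1 < 2 < 3 < 4 < 5 < 6 < 7 < 8 < 9 < 10 < 11 on the vertex set. Then K (dimension 2) consists of the simplices:

  0-simplices (12): [0], [1], [2], [3], [4], [5], [6], [7], [8], [9], [10], [11]
  1-simplices (23): (23 of them)
  2-simplices (12): [0,1,9], [0,1,10], [0,4,5], [0,4,9], [0,5,7], [0,7,10], [1,4,5], [1,4,10], [1,5,9], [4,9,10], [5,7,9], [7,9,10]

Hence C_0 ≅ Z^12, C_1 ≅ Z^23, C_2 ≅ Z^12.

∂_1: C_1 → C_0 sends each edge [p,q] (with p < q) to q − p. For instance
  ∂[1,10] = [10] − [1].
This gives a 12×23 integer matrix of rank 10; reducing to Smith normal form yields diagonal entries (1,1,1,1,1,1,1,1,1,1).

The boundary map ∂_2: C_2 → C_1 sends each 2-simplex [p,q,r] to [q,r] − [p,r] + [p,q]. For instance
  ∂[0,7,10] = [7,10] − [0,10] + [0,7],
  ∂[1,5,9] = [5,9] − [1,9] + [1,5].
As a 23×12 matrix over Z this has rank 12, with invariant factors (1,1,1,1,1,1,1,1,1,1,1,2).

Computing H_k = (kernel of ∂_k) / (image of ∂_{k+1}):

  H_0: rank C_0 − rank ∂_1 = 12 − 10 = 2, and the invariant factors of ∂_1 are all 1, so H_0 = Z^2.
  H_1: rank ker ∂_1 − rank ∂_2 = (23 − 10) − 12 = 1, and ∂_2 has invariant factor 2 > 1, so H_1 = Z ⊕ Z_2.
  H_2: rank ker ∂_2 − rank ∂_3 = (12 − 12) − 0 = 0, and there is no ∂_3, so H_2 = 0.

As a check, the Euler characteristic is 12 − 23 + 12 = 1, which agrees with 2 − 1 + 0 = 1.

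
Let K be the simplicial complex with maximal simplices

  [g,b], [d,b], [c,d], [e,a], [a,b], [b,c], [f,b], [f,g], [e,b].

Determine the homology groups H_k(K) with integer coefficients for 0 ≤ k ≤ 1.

H_0 ≅ Z,  H_1 ≅ Z^3.

K has 7 vertices, 9 edges.
rank ∂_0 = 0, rank ∂_1 = 6 ⇒ b_0 = 7 − 0 − 6 = 1; all invariant factors of ∂_1 are 1 so no torsion. So H_0 ≅ Z.
rank ∂_1 = 6, rank ∂_2 = 0 ⇒ b_1 = 9 − 6 − 0 = 3. So H_1 ≅ Z^3.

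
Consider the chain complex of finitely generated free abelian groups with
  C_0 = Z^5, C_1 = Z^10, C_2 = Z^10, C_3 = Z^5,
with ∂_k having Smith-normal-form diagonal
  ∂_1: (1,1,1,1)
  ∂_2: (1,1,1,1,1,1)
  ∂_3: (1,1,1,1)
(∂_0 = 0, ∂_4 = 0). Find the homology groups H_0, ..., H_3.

H_0 = Z,  H_1 = 0,  H_2 = 0,  H_3 = Z.

H_0: b_0 = 5 − 0 − 4 = 1; torsion from ∂_1 factors > 1: none. So H_0 = Z.
H_1: b_1 = 10 − 4 − 6 = 0; torsion from ∂_2 factors > 1: none. So H_1 = 0.
H_2: b_2 = 10 − 6 − 4 = 0; torsion from ∂_3 factors > 1: none. So H_2 = 0.
H_3: b_3 = 5 − 4 − 0 = 1; torsion from ∂_4 factors > 1: none. So H_3 = Z.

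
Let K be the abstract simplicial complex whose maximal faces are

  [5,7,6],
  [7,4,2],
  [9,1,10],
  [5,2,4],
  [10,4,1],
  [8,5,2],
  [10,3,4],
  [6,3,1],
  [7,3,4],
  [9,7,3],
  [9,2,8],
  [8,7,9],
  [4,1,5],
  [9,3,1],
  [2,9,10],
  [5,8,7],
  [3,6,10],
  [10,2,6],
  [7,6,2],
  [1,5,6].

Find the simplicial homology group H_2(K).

Take the total order 1 < 2 < 3 < 4 < 5 < 6 < 7 < 8 < 9 < 10 on the vertex set. Then K (dimension 2) consists of the simplices:

  0-simplices (10): [1], [2], [3], [4], [5], [6], [7], [8], [9], [10]
  1-simplices (30): (30 of them)
  2-simplices (20): (20 of them)

Hence C_0 ≅ Z^10, C_1 ≅ Z^30, C_2 ≅ Z^20.

Boundary ∂_1: C_1 → C_0 maps an edge to its endpoints' difference, ∂[p,q] = q − p.
The resulting 10×30 matrix has rank 9, and its Smith normal form has invariant factors (1,1,1,1,1,1,1,1,1).

∂_2: C_2 → C_1 acts by ∂[p,q,r] = [q,r] − [p,r] + [p,q]. For instance
  ∂[5,7,8] = [7,8] − [5,8] + [5,7],
  ∂[3,7,9] = [7,9] − [3,9] + [3,7].
The 30×20 boundary matrix has rank 20 and Smith normal form diag(1,1,1,1,1,1,1,1,1,1,1,1,1,1,1,1,1,1,1,2).

Reading off H_k = ker ∂_k / im ∂_{k+1}:

  H_2: rank ker ∂_2 − rank ∂_3 = (20 − 20) − 0 = 0, and there is no ∂_3, so H_2 = 0.

H_2 ≅ 0.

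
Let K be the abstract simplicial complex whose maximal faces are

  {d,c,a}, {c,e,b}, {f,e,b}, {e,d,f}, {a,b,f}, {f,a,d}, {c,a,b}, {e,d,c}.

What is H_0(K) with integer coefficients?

H_0 ≅ Z.

K has 6 vertices, 12 edges, 8 triangles.
rank ∂_0 = 0, rank ∂_1 = 5 ⇒ b_0 = 6 − 0 − 5 = 1; all invariant factors of ∂_1 are 1 so no torsion. So H_0 ≅ Z.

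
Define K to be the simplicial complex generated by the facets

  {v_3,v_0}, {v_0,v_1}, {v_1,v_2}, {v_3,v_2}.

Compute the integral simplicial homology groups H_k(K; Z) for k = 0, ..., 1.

H_0 ≅ Z,  H_1 ≅ Z.

Order the vertices as v_0 < v_1 < v_2 < v_3. Listing each simplex with vertices in this order, K has dimension 1 with simplices:

  0-simplices (4): [v_0], [v_1], [v_2], [v_3]
  1-simplices (4): [v_0,v_1], [v_0,v_3], [v_1,v_2], [v_2,v_3]

so the chain groups are C_0 ≅ Z^4, C_1 ≅ Z^4.

Boundary ∂_1: C_1 → C_0 is given by ∂[p,q] = [q] − [p]. For instance
  ∂[v_2,v_3] = [v_3] − [v_2].
As a 4×4 matrix over Z this has rank 3, with invariant factors (1,1,1).

Reading off H_k = ker ∂_k / im ∂_{k+1}:

  H_0: rank C_0 − rank ∂_1 = 4 − 3 = 1, and the invariant factors of ∂_1 are all 1, so H_0 = Z.
  H_1: rank ker ∂_1 − rank ∂_2 = (4 − 3) − 0 = 1, and there is no ∂_2, so H_1 = Z.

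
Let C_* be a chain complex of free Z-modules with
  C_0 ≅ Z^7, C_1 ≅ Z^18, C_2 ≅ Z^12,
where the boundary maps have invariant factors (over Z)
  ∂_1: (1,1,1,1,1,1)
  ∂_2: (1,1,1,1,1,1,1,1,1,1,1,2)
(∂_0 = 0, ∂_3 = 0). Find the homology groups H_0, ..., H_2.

H_0 ≅ Z,  H_1 ≅ Z_2,  H_2 = 0.

H_0: b_0 = 7 − 0 − 6 = 1; torsion from ∂_1 factors > 1: none. So H_0 ≅ Z.
H_1: b_1 = 18 − 6 − 12 = 0; torsion from ∂_2 factors > 1: [2]. So H_1 ≅ Z_2.
H_2: b_2 = 12 − 12 − 0 = 0; torsion from ∂_3 factors > 1: none. So H_2 ≅ 0.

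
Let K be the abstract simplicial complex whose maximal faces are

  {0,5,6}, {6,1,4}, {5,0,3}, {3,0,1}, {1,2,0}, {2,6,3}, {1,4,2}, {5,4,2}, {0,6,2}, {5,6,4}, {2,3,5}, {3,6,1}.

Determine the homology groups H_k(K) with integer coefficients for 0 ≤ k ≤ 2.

Order the vertices as 0 < 1 < 2 < 3 < 4 < 5 < 6. Listing each simplex with vertices in this order, K has dimension 2 with simplices:

  0-simplices (7): [0], [1], [2], [3], [4], [5], [6]
  1-simplices (18): [0,1], [0,2], [0,3], [0,5], [0,6], [1,2], [1,3], [1,4], [1,6], [2,3], [2,4], [2,5], [2,6], [3,5], [3,6], [4,5], [4,6], [5,6]
  2-simplices (12): [0,1,2], [0,1,3], [0,2,6], [0,3,5], [0,5,6], [1,2,4], [1,3,6], [1,4,6], [2,3,5], [2,3,6], [2,4,5], [4,5,6]

so the chain groups are C_0 ≅ Z^7, C_1 ≅ Z^18, C_2 ≅ Z^12.

Boundary ∂_1: C_1 → C_0 maps an edge to its endpoints' difference, ∂[p,q] = q − p. For instance
  ∂[2,4] = [4] − [2].
The 7×18 boundary matrix has rank 6 and Smith normal form diag(1,1,1,1,1,1).

The boundary map ∂_2: C_2 → C_1 sends each 2-simplex [p,q,r] to [q,r] − [p,r] + [p,q]. For instance
  ∂[0,2,6] = [2,6] − [0,6] + [0,2],
  ∂[0,1,3] = [1,3] − [0,3] + [0,1].
The 18×12 boundary matrix has rank 12 and Smith normal form diag(1,1,1,1,1,1,1,1,1,1,1,2).

Reading off H_k = ker ∂_k / im ∂_{k+1}:

  H_0: rank C_0 − rank ∂_1 = 7 − 6 = 1, and the invariant factors of ∂_1 are all 1, so H_0 ≅ Z.
  H_1: rank ker ∂_1 − rank ∂_2 = (18 − 6) − 12 = 0, and ∂_2 has invariant factor 2 > 1, so H_1 ≅ Z/2.
  H_2: rank ker ∂_2 − rank ∂_3 = (12 − 12) − 0 = 0, and there is no ∂_3, so H_2 ≅ 0.

(K is a triangulation of the real projective plane RP^2.)

H_0 ≅ Z,  H_1 ≅ Z/2,  H_2 = 0.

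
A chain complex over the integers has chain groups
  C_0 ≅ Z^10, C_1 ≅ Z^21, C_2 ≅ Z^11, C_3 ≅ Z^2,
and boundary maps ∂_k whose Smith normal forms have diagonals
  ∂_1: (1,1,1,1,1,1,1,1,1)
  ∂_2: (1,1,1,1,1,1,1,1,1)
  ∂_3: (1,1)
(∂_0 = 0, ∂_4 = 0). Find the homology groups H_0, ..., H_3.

H_0: b_0 = 10 − 0 − 9 = 1; torsion from ∂_1 factors > 1: none. So H_0 ≅ Z.
H_1: b_1 = 21 − 9 − 9 = 3; torsion from ∂_2 factors > 1: none. So H_1 ≅ Z^3.
H_2: b_2 = 11 − 9 − 2 = 0; torsion from ∂_3 factors > 1: none. So H_2 ≅ 0.
H_3: b_3 = 2 − 2 − 0 = 0; torsion from ∂_4 factors > 1: none. So H_3 ≅ 0.

H_0 ≅ Z,  H_1 ≅ Z^3,  H_2 = 0,  H_3 = 0.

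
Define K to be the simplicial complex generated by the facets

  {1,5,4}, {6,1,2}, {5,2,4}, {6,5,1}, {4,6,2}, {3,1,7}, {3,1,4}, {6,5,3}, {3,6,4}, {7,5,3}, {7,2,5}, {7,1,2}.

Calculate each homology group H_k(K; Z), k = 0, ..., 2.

K has 7 vertices, 18 edges, 12 triangles.
rank ∂_0 = 0, rank ∂_1 = 6 ⇒ b_0 = 7 − 0 − 6 = 1; all invariant factors of ∂_1 are 1 so no torsion. So H_0 = Z.
rank ∂_1 = 6, rank ∂_2 = 12 ⇒ b_1 = 18 − 6 − 12 = 0; ∂_2 has invariant factor(s) [2] giving torsion. So H_1 = Z/2Z.
rank ∂_2 = 12, rank ∂_3 = 0 ⇒ b_2 = 12 − 12 − 0 = 0. So H_2 = 0.

H_0 = Z,  H_1 = Z/2Z,  H_2 = 0.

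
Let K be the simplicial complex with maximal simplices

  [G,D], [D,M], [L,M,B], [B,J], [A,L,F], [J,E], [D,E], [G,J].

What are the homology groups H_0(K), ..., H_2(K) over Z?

We work with the vertex ordering A < B < D < E < F < G < J < L < M. The simplices of K, each written with vertices in increasing order, are:

  0-simplices (9): A, B, D, E, F, G, J, L, M
  1-simplices (12): AF, AL, BJ, BL, BM, DE, DG, DM, EJ, FL, GJ, LM
  2-simplices (2): AFL, BLM

Hence C_0 ≅ Z^9, C_1 ≅ Z^12, C_2 ≅ Z^2.

∂_1: C_1 → C_0 sends each edge [p,q] (with p < q) to q − p. For instance
  ∂BJ = J − B.
This gives a 9×12 integer matrix of rank 8; reducing to Smith normal form yields diagonal entries (1,1,1,1,1,1,1,1).

Boundary ∂_2: C_2 → C_1 maps a triangle to the signed sum of its edges. For instance
  ∂BLM = LM − BM + BL,
  ∂AFL = FL − AL + AF.
This gives a 12×2 integer matrix of rank 2; reducing to Smith normal form yields diagonal entries (1,1).

From H_k ≅ ker(∂_k) / im(∂_{k+1}) we obtain:

  H_0: rank C_0 − rank ∂_1 = 9 − 8 = 1, and the invariant factors of ∂_1 are all 1, so H_0 ≅ Z.
  H_1: rank ker ∂_1 − rank ∂_2 = (12 − 8) − 2 = 2, and the invariant factors of ∂_2 are all 1, so H_1 ≅ Z^2.
  H_2: rank ker ∂_2 − rank ∂_3 = (2 − 2) − 0 = 0, and there is no ∂_3, so H_2 ≅ 0.

H_0 ≅ Z,  H_1 ≅ Z^2,  H_2 = 0.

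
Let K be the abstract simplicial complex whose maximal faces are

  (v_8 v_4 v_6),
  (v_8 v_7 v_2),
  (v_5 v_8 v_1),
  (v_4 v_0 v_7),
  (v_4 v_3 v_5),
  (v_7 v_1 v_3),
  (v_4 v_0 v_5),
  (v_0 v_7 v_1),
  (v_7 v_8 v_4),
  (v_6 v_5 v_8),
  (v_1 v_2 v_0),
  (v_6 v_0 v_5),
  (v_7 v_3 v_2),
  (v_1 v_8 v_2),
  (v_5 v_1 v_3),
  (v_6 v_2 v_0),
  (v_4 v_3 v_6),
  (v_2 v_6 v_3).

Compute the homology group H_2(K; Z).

We work with the vertex ordering v_0 < v_1 < v_2 < v_3 < v_4 < v_5 < v_6 < v_7 < v_8. The simplices of K, each written with vertices in increasing order, are:

  0-simplices (9): [v_0], [v_1], [v_2], [v_3], [v_4], [v_5], [v_6], [v_7], [v_8]
  1-simplices (27): (27 of them)
  2-simplices (18): (18 of them)

so the chain groups are C_0 ≅ Z^9, C_1 ≅ Z^27, C_2 ≅ Z^18.

∂_1: C_1 → C_0 maps an edge to its endpoints' difference, ∂[p,q] = q − p. For instance
  ∂[v_1,v_7] = [v_7] − [v_1].
As a 9×27 matrix over Z this has rank 8, with invariant factors (1,1,1,1,1,1,1,1).

The boundary map ∂_2: C_2 → C_1 acts by ∂[p,q,r] = [q,r] − [p,r] + [p,q]. For instance
  ∂[v_5,v_6,v_8] = [v_6,v_8] − [v_5,v_8] + [v_5,v_6],
  ∂[v_2,v_7,v_8] = [v_7,v_8] − [v_2,v_8] + [v_2,v_7].
The resulting 27×18 matrix has rank 18, and its Smith normal form has invariant factors (1,1,1,1,1,1,1,1,1,1,1,1,1,1,1,1,1,2).

Computing H_k = (kernel of ∂_k) / (image of ∂_{k+1}):

  H_2: rank ker ∂_2 − rank ∂_3 = (18 − 18) − 0 = 0, and there is no ∂_3, so H_2 ≅ 0.

H_2 = 0.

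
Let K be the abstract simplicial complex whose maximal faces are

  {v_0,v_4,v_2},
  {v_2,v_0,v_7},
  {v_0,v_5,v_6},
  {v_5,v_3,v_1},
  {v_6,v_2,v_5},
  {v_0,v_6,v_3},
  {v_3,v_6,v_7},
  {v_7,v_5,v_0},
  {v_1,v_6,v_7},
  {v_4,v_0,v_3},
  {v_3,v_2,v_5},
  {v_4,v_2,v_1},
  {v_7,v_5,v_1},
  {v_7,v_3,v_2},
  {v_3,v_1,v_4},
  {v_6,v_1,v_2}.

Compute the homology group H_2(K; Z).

H_2 = Z.

K has 8 vertices, 24 edges, 16 triangles.
rank ∂_2 = 15, rank ∂_3 = 0 ⇒ b_2 = 16 − 15 − 0 = 1. So H_2 = Z.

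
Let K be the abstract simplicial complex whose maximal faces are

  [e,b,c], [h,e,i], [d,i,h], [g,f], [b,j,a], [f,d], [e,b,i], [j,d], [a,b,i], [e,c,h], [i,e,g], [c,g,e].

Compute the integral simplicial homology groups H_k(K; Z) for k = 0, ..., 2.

H_0 = Z,  H_1 = Z^2,  H_2 = 0.

We work with the vertex ordering a < b < c < d < e < f < g < h < i < j. The simplices of K, each written with vertices in increasing order, are:

  0-simplices (10): a, b, c, d, e, f, g, h, i, j
  1-simplices (20): ab, ai, aj, bc, be, bi, bj, ce, cg, ch, df, dh, di, dj, eg, eh, ei, fg, gi, hi
  2-simplices (9): abi, abj, bce, bei, ceg, ceh, dhi, egi, ehi

so the chain groups are C_0 ≅ Z^10, C_1 ≅ Z^20, C_2 ≅ Z^9.

Boundary ∂_1: C_1 → C_0 maps an edge to its endpoints' difference, ∂[p,q] = q − p.
As a 10×20 matrix over Z this has rank 9, with invariant factors (1,1,1,1,1,1,1,1,1).

The boundary map ∂_2: C_2 → C_1 sends each 2-simplex [p,q,r] to [q,r] − [p,r] + [p,q]. For instance
  ∂ceh = eh − ch + ce,
  ∂ceg = eg − cg + ce.
The resulting 20×9 matrix has rank 9, and its Smith normal form has invariant factors (1,1,1,1,1,1,1,1,1).

From H_k ≅ ker(∂_k) / im(∂_{k+1}) we obtain:

  H_0: rank C_0 − rank ∂_1 = 10 − 9 = 1, and the invariant factors of ∂_1 are all 1, so H_0 = Z.
  H_1: rank ker ∂_1 − rank ∂_2 = (20 − 9) − 9 = 2, and the invariant factors of ∂_2 are all 1, so H_1 = Z^2.
  H_2: rank ker ∂_2 − rank ∂_3 = (9 − 9) − 0 = 0, and there is no ∂_3, so H_2 = 0.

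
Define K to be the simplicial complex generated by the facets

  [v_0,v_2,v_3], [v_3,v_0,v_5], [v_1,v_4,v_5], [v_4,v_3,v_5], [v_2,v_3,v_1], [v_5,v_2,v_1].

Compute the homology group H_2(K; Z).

K has 6 vertices, 12 edges, 6 triangles.
rank ∂_2 = 6, rank ∂_3 = 0 ⇒ b_2 = 6 − 6 − 0 = 0. So H_2 = 0.

H_2 ≅ 0.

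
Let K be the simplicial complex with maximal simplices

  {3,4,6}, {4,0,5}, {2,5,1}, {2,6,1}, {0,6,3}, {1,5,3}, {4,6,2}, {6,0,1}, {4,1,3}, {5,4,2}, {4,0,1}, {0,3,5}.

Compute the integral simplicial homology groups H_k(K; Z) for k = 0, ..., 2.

K has 7 vertices, 18 edges, 12 triangles.
rank ∂_0 = 0, rank ∂_1 = 6 ⇒ b_0 = 7 − 0 − 6 = 1; all invariant factors of ∂_1 are 1 so no torsion. So H_0 ≅ Z.
rank ∂_1 = 6, rank ∂_2 = 12 ⇒ b_1 = 18 − 6 − 12 = 0; ∂_2 has invariant factor(s) [2] giving torsion. So H_1 ≅ Z/2.
rank ∂_2 = 12, rank ∂_3 = 0 ⇒ b_2 = 12 − 12 − 0 = 0. So H_2 ≅ 0.

H_0 ≅ Z,  H_1 ≅ Z/2,  H_2 = 0.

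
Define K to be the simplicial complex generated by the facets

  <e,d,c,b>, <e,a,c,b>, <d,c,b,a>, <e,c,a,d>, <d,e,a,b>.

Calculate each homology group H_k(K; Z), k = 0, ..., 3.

H_0 = Z,  H_1 = 0,  H_2 = 0,  H_3 = Z.

Take the total order a < b < c < d < e on the vertex set. Then K (dimension 3) consists of the simplices:

  0-simplices (5): a, b, c, d, e
  1-simplices (10): ab, ac, ad, ae, bc, bd, be, cd, ce, de
  2-simplices (10): abc, abd, abe, acd, ace, ade, bcd, bce, bde, cde
  3-simplices (5): abcd, abce, abde, acde, bcde

so the chain groups are C_0 ≅ Z^5, C_1 ≅ Z^10, C_2 ≅ Z^10, C_3 ≅ Z^5.

The boundary map ∂_1: C_1 → C_0 maps an edge to its endpoints' difference, ∂[p,q] = q − p.
The 5×10 boundary matrix has rank 4 and Smith normal form diag(1,1,1,1).

The boundary map ∂_2: C_2 → C_1 acts by ∂[p,q,r] = [q,r] − [p,r] + [p,q]. For instance
  ∂abe = be − ae + ab,
  ∂bcd = cd − bd + bc.
As a 10×10 matrix over Z this has rank 6, with invariant factors (1,1,1,1,1,1).

The boundary map ∂_3: C_3 → C_2 sends each 3-simplex σ to the alternating sum Σ_i (−1)^i (σ with its i-th vertex removed). For instance
  ∂abde = bde − ade + abe − abd,
  ∂acde = cde − ade + ace − acd.
The 10×5 boundary matrix has rank 4 and Smith normal form diag(1,1,1,1).

Reading off H_k = ker ∂_k / im ∂_{k+1}:

  H_0: rank C_0 − rank ∂_1 = 5 − 4 = 1, and the invariant factors of ∂_1 are all 1, so H_0 ≅ Z.
  H_1: rank ker ∂_1 − rank ∂_2 = (10 − 4) − 6 = 0, and the invariant factors of ∂_2 are all 1, so H_1 ≅ 0.
  H_2: rank ker ∂_2 − rank ∂_3 = (10 − 6) − 4 = 0, and the invariant factors of ∂_3 are all 1, so H_2 ≅ 0.
  H_3: rank ker ∂_3 − rank ∂_4 = (5 − 4) − 0 = 1, and there is no ∂_4, so H_3 ≅ Z.

As a check, the Euler characteristic is 5 − 10 + 10 − 5 = 0, which agrees with 1 − 0 + 0 − 1 = 0.
(K is a triangulation of the 3-sphere S^3.)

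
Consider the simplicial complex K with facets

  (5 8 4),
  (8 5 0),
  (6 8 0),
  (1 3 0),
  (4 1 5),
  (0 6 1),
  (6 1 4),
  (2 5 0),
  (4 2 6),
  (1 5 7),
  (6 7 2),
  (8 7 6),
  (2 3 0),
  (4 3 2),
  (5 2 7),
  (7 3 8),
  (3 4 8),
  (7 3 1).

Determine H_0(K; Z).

Order the vertices as 0 < 1 < 2 < 3 < 4 < 5 < 6 < 7 < 8. Listing each simplex with vertices in this order, K has dimension 2 with simplices:

  0-simplices (9): [0], [1], [2], [3], [4], [5], [6], [7], [8]
  1-simplices (27): (27 of them)
  2-simplices (18): [0,1,3], [0,1,6], [0,2,3], [0,2,5], [0,5,8], [0,6,8], [1,3,7], [1,4,5], [1,4,6], [1,5,7], [2,3,4], [2,4,6], [2,5,7], [2,6,7], [3,4,8], [3,7,8], [4,5,8], [6,7,8]

Hence C_0 ≅ Z^9, C_1 ≅ Z^27, C_2 ≅ Z^18.

∂_1: C_1 → C_0 sends each edge [p,q] (with p < q) to q − p. For instance
  ∂[1,7] = [7] − [1].
As a 9×27 matrix over Z this has rank 8, with invariant factors (1,1,1,1,1,1,1,1).

Boundary ∂_2: C_2 → C_1 maps a triangle to the signed sum of its edges. For instance
  ∂[1,3,7] = [3,7] − [1,7] + [1,3],
  ∂[2,4,6] = [4,6] − [2,6] + [2,4].
The 27×18 boundary matrix has rank 17 and Smith normal form diag(1,1,1,1,1,1,1,1,1,1,1,1,1,1,1,1,1).

Reading off H_k = ker ∂_k / im ∂_{k+1}:

  H_0: rank C_0 − rank ∂_1 = 9 − 8 = 1, and the invariant factors of ∂_1 are all 1, so H_0 ≅ Z.

H_0 = Z.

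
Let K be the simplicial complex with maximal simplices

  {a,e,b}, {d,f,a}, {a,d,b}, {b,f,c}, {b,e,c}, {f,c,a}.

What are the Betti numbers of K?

b_0 = 1, b_1 = 1, b_2 = 0.

Fix the vertex order a < b < c < d < e < f and write every simplex with vertices in increasing order. Then dim K = 2 and the simplices of K are:

  0-simplices (6): a, b, c, d, e, f
  1-simplices (12): ab, ac, ad, ae, af, bc, bd, be, bf, ce, cf, df
  2-simplices (6): abd, abe, acf, adf, bce, bcf

Hence C_0 ≅ Z^6, C_1 ≅ Z^12, C_2 ≅ Z^6.

The boundary map ∂_1: C_1 → C_0 sends each edge [p,q] (with p < q) to q − p. For instance
  ∂bd = d − b.
This gives a 6×12 integer matrix of rank 5; reducing to Smith normal form yields diagonal entries (1,1,1,1,1).

The boundary map ∂_2: C_2 → C_1 acts by ∂[p,q,r] = [q,r] − [p,r] + [p,q]. For instance
  ∂adf = df − af + ad,
  ∂abe = be − ae + ab.
This gives a 12×6 integer matrix of rank 6; reducing to Smith normal form yields diagonal entries (1,1,1,1,1,1).

From H_k ≅ ker(∂_k) / im(∂_{k+1}) we obtain:

  H_0: rank C_0 − rank ∂_1 = 6 − 5 = 1, and the invariant factors of ∂_1 are all 1, so H_0 = Z.
  H_1: rank ker ∂_1 − rank ∂_2 = (12 − 5) − 6 = 1, and the invariant factors of ∂_2 are all 1, so H_1 = Z.
  H_2: rank ker ∂_2 − rank ∂_3 = (6 − 6) − 0 = 0, and there is no ∂_3, so H_2 = 0.

As a check, the Euler characteristic is 6 − 12 + 6 = 0, which agrees with 1 − 1 + 0 = 0.
(K is a triangulation of the cylinder S^1 x I.)

Hence the Betti numbers are b_0 = 1, b_1 = 1, b_2 = 0.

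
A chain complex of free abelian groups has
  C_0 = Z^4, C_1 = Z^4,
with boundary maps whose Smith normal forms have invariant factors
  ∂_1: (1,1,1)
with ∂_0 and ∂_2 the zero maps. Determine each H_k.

H_0: b_0 = 4 − 0 − 3 = 1; torsion from ∂_1 factors > 1: none. So H_0 = Z.
H_1: b_1 = 4 − 3 − 0 = 1; torsion from ∂_2 factors > 1: none. So H_1 = Z.

H_0 = Z,  H_1 = Z.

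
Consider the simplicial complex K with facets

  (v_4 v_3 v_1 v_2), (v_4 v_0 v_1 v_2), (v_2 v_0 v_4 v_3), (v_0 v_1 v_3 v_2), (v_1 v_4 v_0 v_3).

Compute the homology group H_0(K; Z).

K has 5 vertices, 10 edges, 10 triangles, 5 3-simplices.
rank ∂_0 = 0, rank ∂_1 = 4 ⇒ b_0 = 5 − 0 − 4 = 1; all invariant factors of ∂_1 are 1 so no torsion. So H_0 = Z.

H_0 ≅ Z.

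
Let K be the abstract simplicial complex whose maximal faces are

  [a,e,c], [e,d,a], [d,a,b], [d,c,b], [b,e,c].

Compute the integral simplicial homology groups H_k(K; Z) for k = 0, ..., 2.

Fix the vertex order a < b < c < d < e and write every simplex with vertices in increasing order. Then dim K = 2 and the simplices of K are:

  0-simplices (5): a, b, c, d, e
  1-simplices (10): ab, ac, ad, ae, bc, bd, be, cd, ce, de
  2-simplices (5): abd, ace, ade, bcd, bce

so the chain groups are C_0 ≅ Z^5, C_1 ≅ Z^10, C_2 ≅ Z^5.

The boundary map ∂_1: C_1 → C_0 is given by ∂[p,q] = [q] − [p]. For instance
  ∂be = e − b.
The 5×10 boundary matrix has rank 4 and Smith normal form diag(1,1,1,1).

∂_2: C_2 → C_1 maps a triangle to the signed sum of its edges. For instance
  ∂bcd = cd − bd + bc,
  ∂bce = ce − be + bc.
As a 10×5 matrix over Z this has rank 5, with invariant factors (1,1,1,1,1).

From H_k ≅ ker(∂_k) / im(∂_{k+1}) we obtain:

  H_0: rank C_0 − rank ∂_1 = 5 − 4 = 1, and the invariant factors of ∂_1 are all 1, so H_0 = Z.
  H_1: rank ker ∂_1 − rank ∂_2 = (10 − 4) − 5 = 1, and the invariant factors of ∂_2 are all 1, so H_1 = Z.
  H_2: rank ker ∂_2 − rank ∂_3 = (5 − 5) − 0 = 0, and there is no ∂_3, so H_2 = 0.

As a check, the Euler characteristic is 5 − 10 + 5 = 0, which agrees with 1 − 1 + 0 = 0.

H_0 ≅ Z,  H_1 ≅ Z,  H_2 = 0.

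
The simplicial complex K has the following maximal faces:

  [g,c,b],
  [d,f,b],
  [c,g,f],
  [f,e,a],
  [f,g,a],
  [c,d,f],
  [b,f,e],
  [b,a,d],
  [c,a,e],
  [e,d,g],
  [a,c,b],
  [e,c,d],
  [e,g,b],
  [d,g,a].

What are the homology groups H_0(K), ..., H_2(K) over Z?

H_0 = Z,  H_1 = Z^2,  H_2 = Z.

Order the vertices as a < b < c < d < e < f < g. Listing each simplex with vertices in this order, K has dimension 2 with simplices:

  0-simplices (7): a, b, c, d, e, f, g
  1-simplices (21): ab, ac, ad, ae, af, ag, bc, bd, be, bf, bg, cd, ce, cf, cg, de, df, dg, ef, eg, fg
  2-simplices (14): abc, abd, ace, adg, aef, afg, bcg, bdf, bef, beg, cde, cdf, cfg, deg

so the chain groups are C_0 ≅ Z^7, C_1 ≅ Z^21, C_2 ≅ Z^14.

∂_1: C_1 → C_0 sends each edge [p,q] (with p < q) to q − p. For instance
  ∂ac = c − a.
As a 7×21 matrix over Z this has rank 6, with invariant factors (1,1,1,1,1,1).

∂_2: C_2 → C_1 maps a triangle to the signed sum of its edges. For instance
  ∂deg = eg − dg + de,
  ∂bcg = cg − bg + bc.
The 21×14 boundary matrix has rank 13 and Smith normal form diag(1,1,1,1,1,1,1,1,1,1,1,1,1).

Now H_k = ker ∂_k / im ∂_{k+1}, so:

  H_0: rank C_0 − rank ∂_1 = 7 − 6 = 1, and the invariant factors of ∂_1 are all 1, so H_0 ≅ Z.
  H_1: rank ker ∂_1 − rank ∂_2 = (21 − 6) − 13 = 2, and the invariant factors of ∂_2 are all 1, so H_1 ≅ Z^2.
  H_2: rank ker ∂_2 − rank ∂_3 = (14 − 13) − 0 = 1, and there is no ∂_3, so H_2 ≅ Z.

As a check, the Euler characteristic is 7 − 21 + 14 = 0, which agrees with 1 − 2 + 1 = 0.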